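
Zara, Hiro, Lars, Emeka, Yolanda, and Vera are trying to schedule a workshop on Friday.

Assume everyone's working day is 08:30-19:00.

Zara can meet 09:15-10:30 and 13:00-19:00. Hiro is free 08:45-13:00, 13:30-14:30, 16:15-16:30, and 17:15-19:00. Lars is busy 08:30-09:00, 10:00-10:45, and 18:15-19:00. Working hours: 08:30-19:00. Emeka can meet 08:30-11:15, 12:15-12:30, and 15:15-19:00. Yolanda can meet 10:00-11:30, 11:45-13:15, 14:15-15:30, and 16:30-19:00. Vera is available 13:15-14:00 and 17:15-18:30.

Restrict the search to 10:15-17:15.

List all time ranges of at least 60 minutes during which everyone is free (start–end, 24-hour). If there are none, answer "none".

Lars free within 08:30–19:00: 09:00–10:00, 10:45–18:15.
Zara ∩ Hiro: 09:15–10:30, 13:30–14:30, 16:15–16:30, 17:15–19:00.
Zara ∩ Hiro ∩ Lars: 09:15–10:00, 13:30–14:30, 16:15–16:30, 17:15–18:15.
Zara ∩ Hiro ∩ Lars ∩ Emeka: 09:15–10:00, 16:15–16:30, 17:15–18:15.
Zara ∩ Hiro ∩ Lars ∩ Emeka ∩ Yolanda: 17:15–18:15.
Zara ∩ Hiro ∩ Lars ∩ Emeka ∩ Yolanda ∩ Vera: 17:15–18:15.
Restricted to 10:15–17:15: (none).
Windows ≥ 60 min: (none).

none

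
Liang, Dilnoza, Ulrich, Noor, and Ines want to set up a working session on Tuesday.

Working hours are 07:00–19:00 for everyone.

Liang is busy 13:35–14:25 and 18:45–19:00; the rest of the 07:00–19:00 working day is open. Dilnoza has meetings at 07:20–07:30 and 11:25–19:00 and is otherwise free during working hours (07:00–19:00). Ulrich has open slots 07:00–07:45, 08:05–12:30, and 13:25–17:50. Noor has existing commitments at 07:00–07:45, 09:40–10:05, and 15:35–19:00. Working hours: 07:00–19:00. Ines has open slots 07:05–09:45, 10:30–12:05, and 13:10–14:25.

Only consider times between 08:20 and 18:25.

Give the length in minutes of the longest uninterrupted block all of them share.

80 minutes

Liang free within 07:00–19:00: 07:00–13:35, 14:25–18:45.
Dilnoza free within 07:00–19:00: 07:00–07:20, 07:30–11:25.
Noor free within 07:00–19:00: 07:45–09:40, 10:05–15:35.
Liang ∩ Dilnoza: 07:00–07:20, 07:30–11:25.
Liang ∩ Dilnoza ∩ Ulrich: 07:00–07:20, 07:30–07:45, 08:05–11:25.
Liang ∩ Dilnoza ∩ Ulrich ∩ Noor: 08:05–09:40, 10:05–11:25.
Liang ∩ Dilnoza ∩ Ulrich ∩ Noor ∩ Ines: 08:05–09:40, 10:30–11:25.
Restricted to 08:20–18:25: 08:20–09:40, 10:30–11:25.
Common window lengths: 80, 55 min; longest is 80.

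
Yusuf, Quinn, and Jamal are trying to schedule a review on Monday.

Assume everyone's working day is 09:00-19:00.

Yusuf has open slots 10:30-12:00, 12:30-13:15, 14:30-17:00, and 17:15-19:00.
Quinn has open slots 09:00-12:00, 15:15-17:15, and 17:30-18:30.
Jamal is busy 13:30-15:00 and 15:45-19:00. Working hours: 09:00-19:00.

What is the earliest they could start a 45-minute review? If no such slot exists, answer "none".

Jamal free within 09:00–19:00: 09:00–13:30, 15:00–15:45.
Yusuf ∩ Quinn: 10:30–12:00, 15:15–17:00, 17:30–18:30.
Yusuf ∩ Quinn ∩ Jamal: 10:30–12:00, 15:15–15:45.
Windows ≥ 45 min: 10:30–12:00.
Earliest such window starts at 10:30.

10:30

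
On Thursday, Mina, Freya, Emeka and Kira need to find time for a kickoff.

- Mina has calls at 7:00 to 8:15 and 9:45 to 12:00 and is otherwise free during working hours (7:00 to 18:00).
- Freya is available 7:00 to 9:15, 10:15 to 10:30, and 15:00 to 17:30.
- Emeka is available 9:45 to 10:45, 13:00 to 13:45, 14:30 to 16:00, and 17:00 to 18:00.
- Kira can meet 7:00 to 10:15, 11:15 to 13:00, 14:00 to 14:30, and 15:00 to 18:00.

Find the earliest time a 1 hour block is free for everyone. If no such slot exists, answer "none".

Mina free within 07:00–18:00: 08:15–09:45, 12:00–18:00.
Mina ∩ Freya: 08:15–09:15, 15:00–17:30.
Mina ∩ Freya ∩ Emeka: 15:00–16:00, 17:00–17:30.
Mina ∩ Freya ∩ Emeka ∩ Kira: 15:00–16:00, 17:00–17:30.
Windows ≥ 60 min: 15:00–16:00.
Earliest such window starts at 15:00.

15:00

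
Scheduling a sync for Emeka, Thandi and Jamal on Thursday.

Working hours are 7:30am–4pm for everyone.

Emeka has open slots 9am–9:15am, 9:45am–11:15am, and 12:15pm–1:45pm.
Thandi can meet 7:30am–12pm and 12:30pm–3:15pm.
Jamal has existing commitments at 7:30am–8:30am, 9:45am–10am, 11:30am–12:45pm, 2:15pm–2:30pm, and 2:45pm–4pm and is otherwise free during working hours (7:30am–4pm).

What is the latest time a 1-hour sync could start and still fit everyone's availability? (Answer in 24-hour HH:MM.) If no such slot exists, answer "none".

12:45

Jamal free within 07:30–16:00: 08:30–09:45, 10:00–11:30, 12:45–14:15, 14:30–14:45.
Emeka ∩ Thandi: 09:00–09:15, 09:45–11:15, 12:30–13:45.
Emeka ∩ Thandi ∩ Jamal: 09:00–09:15, 10:00–11:15, 12:45–13:45.
Windows ≥ 60 min: 10:00–11:15, 12:45–13:45.
Latest start in the last window 12:45–13:45 is 13:45 − 60 min = 12:45.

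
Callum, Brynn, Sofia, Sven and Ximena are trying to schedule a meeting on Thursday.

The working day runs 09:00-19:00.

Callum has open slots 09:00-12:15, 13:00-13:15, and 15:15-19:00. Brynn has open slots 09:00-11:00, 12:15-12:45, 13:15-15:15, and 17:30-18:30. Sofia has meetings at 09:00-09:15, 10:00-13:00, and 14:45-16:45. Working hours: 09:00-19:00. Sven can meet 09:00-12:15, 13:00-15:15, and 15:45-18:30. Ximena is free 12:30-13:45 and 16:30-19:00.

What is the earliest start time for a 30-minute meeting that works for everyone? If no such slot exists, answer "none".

Sofia free within 09:00–19:00: 09:15–10:00, 13:00–14:45, 16:45–19:00.
Callum ∩ Brynn: 09:00–11:00, 17:30–18:30.
Callum ∩ Brynn ∩ Sofia: 09:15–10:00, 17:30–18:30.
Callum ∩ Brynn ∩ Sofia ∩ Sven: 09:15–10:00, 17:30–18:30.
Callum ∩ Brynn ∩ Sofia ∩ Sven ∩ Ximena: 17:30–18:30.
Windows ≥ 30 min: 17:30–18:30.
Earliest such window starts at 17:30.

17:30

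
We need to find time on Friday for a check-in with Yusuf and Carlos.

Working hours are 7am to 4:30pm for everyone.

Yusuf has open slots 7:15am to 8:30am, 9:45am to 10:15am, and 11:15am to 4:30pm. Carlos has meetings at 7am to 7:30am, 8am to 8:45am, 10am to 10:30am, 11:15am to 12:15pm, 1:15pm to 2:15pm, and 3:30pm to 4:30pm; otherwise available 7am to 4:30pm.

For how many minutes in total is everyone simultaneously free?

Carlos free within 07:00–16:30: 07:30–08:00, 08:45–10:00, 10:30–11:15, 12:15–13:15, 14:15–15:30.
Yusuf ∩ Carlos: 07:30–08:00, 09:45–10:00, 12:15–13:15, 14:15–15:30.
Total common minutes: 30 + 15 + 60 + 75 = 180.

180 minutes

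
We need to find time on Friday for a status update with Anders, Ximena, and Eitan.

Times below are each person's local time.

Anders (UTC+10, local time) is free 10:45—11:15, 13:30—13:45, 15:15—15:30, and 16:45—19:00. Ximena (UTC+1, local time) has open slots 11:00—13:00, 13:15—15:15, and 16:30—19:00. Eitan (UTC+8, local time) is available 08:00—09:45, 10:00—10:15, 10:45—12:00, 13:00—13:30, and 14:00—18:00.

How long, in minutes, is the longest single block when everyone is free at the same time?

Anders → UTC: 00:45–01:15, 03:30–03:45, 05:15–05:30, 06:45–09:00.
Ximena → UTC: 10:00–12:00, 12:15–14:15, 15:30–18:00.
Eitan → UTC: 00:00–01:45, 02:00–02:15, 02:45–04:00, 05:00–05:30, 06:00–10:00.
Anders ∩ Ximena: (none).
Anders ∩ Ximena ∩ Eitan: (none).
No common window.

0 minutes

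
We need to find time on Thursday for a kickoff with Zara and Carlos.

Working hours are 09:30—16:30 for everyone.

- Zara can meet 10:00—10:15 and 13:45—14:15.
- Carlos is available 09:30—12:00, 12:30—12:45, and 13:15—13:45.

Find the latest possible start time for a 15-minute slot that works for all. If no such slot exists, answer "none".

Zara ∩ Carlos: 10:00–10:15.
Windows ≥ 15 min: 10:00–10:15.
Latest start in the last window 10:00–10:15 is 10:15 − 15 min = 10:00.

10:00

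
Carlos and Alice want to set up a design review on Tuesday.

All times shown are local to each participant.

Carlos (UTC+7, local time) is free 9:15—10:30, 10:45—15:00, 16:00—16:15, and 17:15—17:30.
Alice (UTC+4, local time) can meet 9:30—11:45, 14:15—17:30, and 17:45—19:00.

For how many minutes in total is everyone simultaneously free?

Carlos → UTC: 02:15–03:30, 03:45–08:00, 09:00–09:15, 10:15–10:30.
Alice → UTC: 05:30–07:45, 10:15–13:30, 13:45–15:00.
Carlos ∩ Alice: 05:30–07:45, 10:15–10:30.
Total common minutes: 135 + 15 = 150.

150 minutes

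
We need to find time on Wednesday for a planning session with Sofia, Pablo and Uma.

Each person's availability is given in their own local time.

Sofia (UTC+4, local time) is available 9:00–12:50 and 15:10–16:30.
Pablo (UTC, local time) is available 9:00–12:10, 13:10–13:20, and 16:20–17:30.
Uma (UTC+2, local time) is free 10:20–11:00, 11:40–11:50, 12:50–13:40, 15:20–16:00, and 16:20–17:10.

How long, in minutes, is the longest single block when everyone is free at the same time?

30 minutes

Sofia → UTC: 05:00–08:50, 11:10–12:30.
Pablo → UTC: 09:00–12:10, 13:10–13:20, 16:20–17:30.
Uma → UTC: 08:20–09:00, 09:40–09:50, 10:50–11:40, 13:20–14:00, 14:20–15:10.
Sofia ∩ Pablo: 11:10–12:10.
Sofia ∩ Pablo ∩ Uma: 11:10–11:40.
Single common window of 30 minutes.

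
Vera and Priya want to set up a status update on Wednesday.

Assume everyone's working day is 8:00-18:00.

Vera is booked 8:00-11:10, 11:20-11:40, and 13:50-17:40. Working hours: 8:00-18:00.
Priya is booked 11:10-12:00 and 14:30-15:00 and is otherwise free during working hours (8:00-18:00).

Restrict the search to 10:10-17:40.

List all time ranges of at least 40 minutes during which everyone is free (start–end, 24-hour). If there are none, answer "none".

12:00–13:50

Vera free within 08:00–18:00: 11:10–11:20, 11:40–13:50, 17:40–18:00.
Priya free within 08:00–18:00: 08:00–11:10, 12:00–14:30, 15:00–18:00.
Vera ∩ Priya: 12:00–13:50, 17:40–18:00.
Restricted to 10:10–17:40: 12:00–13:50.
Windows ≥ 40 min: 12:00–13:50.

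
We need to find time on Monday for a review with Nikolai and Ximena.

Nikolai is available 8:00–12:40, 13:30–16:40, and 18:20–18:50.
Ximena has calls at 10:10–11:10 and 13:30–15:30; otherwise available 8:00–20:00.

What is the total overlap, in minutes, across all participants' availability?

Ximena free within 08:00–20:00: 08:00–10:10, 11:10–13:30, 15:30–20:00.
Nikolai ∩ Ximena: 08:00–10:10, 11:10–12:40, 15:30–16:40, 18:20–18:50.
Total common minutes: 130 + 90 + 70 + 30 = 320.

320 minutes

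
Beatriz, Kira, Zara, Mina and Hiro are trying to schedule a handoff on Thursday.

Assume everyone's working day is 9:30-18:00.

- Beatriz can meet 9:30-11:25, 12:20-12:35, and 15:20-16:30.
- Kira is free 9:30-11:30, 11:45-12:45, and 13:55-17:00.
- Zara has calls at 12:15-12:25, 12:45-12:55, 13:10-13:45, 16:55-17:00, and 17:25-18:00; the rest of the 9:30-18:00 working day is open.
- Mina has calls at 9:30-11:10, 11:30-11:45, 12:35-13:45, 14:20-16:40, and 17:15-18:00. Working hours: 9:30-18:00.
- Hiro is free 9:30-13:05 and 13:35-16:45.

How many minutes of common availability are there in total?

25 minutes

Zara free within 09:30–18:00: 09:30–12:15, 12:25–12:45, 12:55–13:10, 13:45–16:55, 17:00–17:25.
Mina free within 09:30–18:00: 11:10–11:30, 11:45–12:35, 13:45–14:20, 16:40–17:15.
Beatriz ∩ Kira: 09:30–11:25, 12:20–12:35, 15:20–16:30.
Beatriz ∩ Kira ∩ Zara: 09:30–11:25, 12:25–12:35, 15:20–16:30.
Beatriz ∩ Kira ∩ Zara ∩ Mina: 11:10–11:25, 12:25–12:35.
Beatriz ∩ Kira ∩ Zara ∩ Mina ∩ Hiro: 11:10–11:25, 12:25–12:35.
Total common minutes: 15 + 10 = 25.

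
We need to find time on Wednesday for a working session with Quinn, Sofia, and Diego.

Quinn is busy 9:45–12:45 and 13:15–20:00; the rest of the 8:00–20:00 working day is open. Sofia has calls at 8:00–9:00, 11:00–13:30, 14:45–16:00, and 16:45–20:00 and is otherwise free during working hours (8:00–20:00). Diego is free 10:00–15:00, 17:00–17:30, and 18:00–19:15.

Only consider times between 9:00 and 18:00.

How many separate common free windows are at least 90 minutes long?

Quinn free within 08:00–20:00: 08:00–09:45, 12:45–13:15.
Sofia free within 08:00–20:00: 09:00–11:00, 13:30–14:45, 16:00–16:45.
Quinn ∩ Sofia: 09:00–09:45.
Quinn ∩ Sofia ∩ Diego: (none).
Restricted to 09:00–18:00: (none).
Windows ≥ 90 min: (none).
That's 0 windows.

0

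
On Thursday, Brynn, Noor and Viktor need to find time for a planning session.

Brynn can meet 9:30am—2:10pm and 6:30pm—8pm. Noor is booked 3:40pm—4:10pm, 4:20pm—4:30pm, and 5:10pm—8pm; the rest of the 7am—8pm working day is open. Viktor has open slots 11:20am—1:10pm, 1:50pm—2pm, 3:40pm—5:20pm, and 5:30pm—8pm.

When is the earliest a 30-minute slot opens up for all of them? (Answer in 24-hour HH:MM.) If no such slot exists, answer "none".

11:20

Noor free within 07:00–20:00: 07:00–15:40, 16:10–16:20, 16:30–17:10.
Brynn ∩ Noor: 09:30–14:10.
Brynn ∩ Noor ∩ Viktor: 11:20–13:10, 13:50–14:00.
Windows ≥ 30 min: 11:20–13:10.
Earliest such window starts at 11:20.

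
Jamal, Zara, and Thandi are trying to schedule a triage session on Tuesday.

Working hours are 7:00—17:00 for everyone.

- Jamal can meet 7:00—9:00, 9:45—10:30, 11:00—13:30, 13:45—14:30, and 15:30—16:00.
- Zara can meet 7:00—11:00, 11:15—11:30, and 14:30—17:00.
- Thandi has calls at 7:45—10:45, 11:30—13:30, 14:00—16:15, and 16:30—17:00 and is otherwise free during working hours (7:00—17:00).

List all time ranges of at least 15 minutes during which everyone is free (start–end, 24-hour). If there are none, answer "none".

07:00–07:45, 11:15–11:30

Thandi free within 07:00–17:00: 07:00–07:45, 10:45–11:30, 13:30–14:00, 16:15–16:30.
Jamal ∩ Zara: 07:00–09:00, 09:45–10:30, 11:15–11:30, 15:30–16:00.
Jamal ∩ Zara ∩ Thandi: 07:00–07:45, 11:15–11:30.
Windows ≥ 15 min: 07:00–07:45, 11:15–11:30.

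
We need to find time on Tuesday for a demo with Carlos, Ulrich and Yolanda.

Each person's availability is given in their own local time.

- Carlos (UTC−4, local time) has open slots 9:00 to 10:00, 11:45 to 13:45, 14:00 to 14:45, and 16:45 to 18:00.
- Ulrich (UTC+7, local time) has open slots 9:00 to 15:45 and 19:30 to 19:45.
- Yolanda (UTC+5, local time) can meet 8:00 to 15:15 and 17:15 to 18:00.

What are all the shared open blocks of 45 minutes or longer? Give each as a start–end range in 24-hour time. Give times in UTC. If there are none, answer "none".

Carlos → UTC: 13:00–14:00, 15:45–17:45, 18:00–18:45, 20:45–22:00.
Ulrich → UTC: 02:00–08:45, 12:30–12:45.
Yolanda → UTC: 03:00–10:15, 12:15–13:00.
Carlos ∩ Ulrich: (none).
Carlos ∩ Ulrich ∩ Yolanda: (none).
Windows ≥ 45 min: (none).

none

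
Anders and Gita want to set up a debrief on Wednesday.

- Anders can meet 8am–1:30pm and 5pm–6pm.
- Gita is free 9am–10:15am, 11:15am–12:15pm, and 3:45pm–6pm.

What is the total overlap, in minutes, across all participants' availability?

195 minutes

Anders ∩ Gita: 09:00–10:15, 11:15–12:15, 17:00–18:00.
Total common minutes: 75 + 60 + 60 = 195.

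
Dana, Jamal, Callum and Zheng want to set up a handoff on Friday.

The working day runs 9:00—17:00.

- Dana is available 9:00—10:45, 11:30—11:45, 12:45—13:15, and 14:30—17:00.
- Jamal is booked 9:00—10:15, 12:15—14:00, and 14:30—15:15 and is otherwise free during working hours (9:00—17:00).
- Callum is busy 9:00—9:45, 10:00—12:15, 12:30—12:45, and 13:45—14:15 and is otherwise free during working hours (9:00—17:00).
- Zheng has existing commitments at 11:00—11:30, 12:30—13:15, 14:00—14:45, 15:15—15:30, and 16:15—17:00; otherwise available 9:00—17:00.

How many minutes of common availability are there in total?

45 minutes

Jamal free within 09:00–17:00: 10:15–12:15, 14:00–14:30, 15:15–17:00.
Callum free within 09:00–17:00: 09:45–10:00, 12:15–12:30, 12:45–13:45, 14:15–17:00.
Zheng free within 09:00–17:00: 09:00–11:00, 11:30–12:30, 13:15–14:00, 14:45–15:15, 15:30–16:15.
Dana ∩ Jamal: 10:15–10:45, 11:30–11:45, 15:15–17:00.
Dana ∩ Jamal ∩ Callum: 15:15–17:00.
Dana ∩ Jamal ∩ Callum ∩ Zheng: 15:30–16:15.
Total common minutes: 45.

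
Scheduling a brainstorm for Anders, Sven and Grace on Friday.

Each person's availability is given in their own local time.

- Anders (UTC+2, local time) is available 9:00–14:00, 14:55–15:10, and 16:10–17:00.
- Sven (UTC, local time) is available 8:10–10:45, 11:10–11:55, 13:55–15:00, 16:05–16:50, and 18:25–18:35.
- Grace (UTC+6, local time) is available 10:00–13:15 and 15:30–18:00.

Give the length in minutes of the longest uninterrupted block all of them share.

Anders → UTC: 07:00–12:00, 12:55–13:10, 14:10–15:00.
Sven → UTC: 08:10–10:45, 11:10–11:55, 13:55–15:00, 16:05–16:50, 18:25–18:35.
Grace → UTC: 04:00–07:15, 09:30–12:00.
Anders ∩ Sven: 08:10–10:45, 11:10–11:55, 14:10–15:00.
Anders ∩ Sven ∩ Grace: 09:30–10:45, 11:10–11:55.
Common window lengths: 75, 45 min; longest is 75.

75 minutes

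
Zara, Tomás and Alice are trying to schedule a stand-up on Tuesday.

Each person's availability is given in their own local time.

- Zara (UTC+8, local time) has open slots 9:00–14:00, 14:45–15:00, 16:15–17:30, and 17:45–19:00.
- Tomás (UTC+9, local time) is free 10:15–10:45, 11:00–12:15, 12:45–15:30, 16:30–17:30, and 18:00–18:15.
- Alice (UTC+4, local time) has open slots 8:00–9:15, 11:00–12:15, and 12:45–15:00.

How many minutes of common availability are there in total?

Zara → UTC: 01:00–06:00, 06:45–07:00, 08:15–09:30, 09:45–11:00.
Tomás → UTC: 01:15–01:45, 02:00–03:15, 03:45–06:30, 07:30–08:30, 09:00–09:15.
Alice → UTC: 04:00–05:15, 07:00–08:15, 08:45–11:00.
Zara ∩ Tomás: 01:15–01:45, 02:00–03:15, 03:45–06:00, 08:15–08:30, 09:00–09:15.
Zara ∩ Tomás ∩ Alice: 04:00–05:15, 09:00–09:15.
Total common minutes: 75 + 15 = 90.

90 minutes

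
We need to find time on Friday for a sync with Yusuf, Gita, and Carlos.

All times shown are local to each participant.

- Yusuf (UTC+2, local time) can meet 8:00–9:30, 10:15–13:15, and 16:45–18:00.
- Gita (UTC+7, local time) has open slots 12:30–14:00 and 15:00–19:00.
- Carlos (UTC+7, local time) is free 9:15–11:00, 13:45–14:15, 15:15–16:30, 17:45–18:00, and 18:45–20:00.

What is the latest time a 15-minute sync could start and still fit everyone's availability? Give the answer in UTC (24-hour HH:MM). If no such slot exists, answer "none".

Yusuf → UTC: 06:00–07:30, 08:15–11:15, 14:45–16:00.
Gita → UTC: 05:30–07:00, 08:00–12:00.
Carlos → UTC: 02:15–04:00, 06:45–07:15, 08:15–09:30, 10:45–11:00, 11:45–13:00.
Yusuf ∩ Gita: 06:00–07:00, 08:15–11:15.
Yusuf ∩ Gita ∩ Carlos: 06:45–07:00, 08:15–09:30, 10:45–11:00.
Windows ≥ 15 min: 06:45–07:00, 08:15–09:30, 10:45–11:00.
Latest start in the last window 10:45–11:00 is 11:00 − 15 min = 10:45.

10:45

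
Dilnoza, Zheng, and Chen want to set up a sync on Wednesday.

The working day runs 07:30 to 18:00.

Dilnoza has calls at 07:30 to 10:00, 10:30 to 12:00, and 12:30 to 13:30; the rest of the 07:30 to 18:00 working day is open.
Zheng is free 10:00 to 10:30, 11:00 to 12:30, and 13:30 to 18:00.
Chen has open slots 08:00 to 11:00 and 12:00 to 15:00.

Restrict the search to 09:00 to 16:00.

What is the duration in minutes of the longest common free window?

Dilnoza free within 07:30–18:00: 10:00–10:30, 12:00–12:30, 13:30–18:00.
Dilnoza ∩ Zheng: 10:00–10:30, 12:00–12:30, 13:30–18:00.
Dilnoza ∩ Zheng ∩ Chen: 10:00–10:30, 12:00–12:30, 13:30–15:00.
Restricted to 09:00–16:00: 10:00–10:30, 12:00–12:30, 13:30–15:00.
Common window lengths: 30, 30, 90 min; longest is 90.

90 minutes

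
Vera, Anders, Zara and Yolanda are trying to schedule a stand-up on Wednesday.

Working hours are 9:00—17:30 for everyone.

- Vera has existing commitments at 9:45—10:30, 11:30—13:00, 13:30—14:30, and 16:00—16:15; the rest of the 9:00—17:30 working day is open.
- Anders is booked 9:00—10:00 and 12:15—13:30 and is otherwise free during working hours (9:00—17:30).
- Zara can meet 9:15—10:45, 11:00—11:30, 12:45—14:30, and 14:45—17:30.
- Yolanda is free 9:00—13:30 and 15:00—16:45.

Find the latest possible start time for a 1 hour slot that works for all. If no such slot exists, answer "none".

Vera free within 09:00–17:30: 09:00–09:45, 10:30–11:30, 13:00–13:30, 14:30–16:00, 16:15–17:30.
Anders free within 09:00–17:30: 10:00–12:15, 13:30–17:30.
Vera ∩ Anders: 10:30–11:30, 14:30–16:00, 16:15–17:30.
Vera ∩ Anders ∩ Zara: 10:30–10:45, 11:00–11:30, 14:45–16:00, 16:15–17:30.
Vera ∩ Anders ∩ Zara ∩ Yolanda: 10:30–10:45, 11:00–11:30, 15:00–16:00, 16:15–16:45.
Windows ≥ 60 min: 15:00–16:00.
Latest start in the last window 15:00–16:00 is 16:00 − 60 min = 15:00.

15:00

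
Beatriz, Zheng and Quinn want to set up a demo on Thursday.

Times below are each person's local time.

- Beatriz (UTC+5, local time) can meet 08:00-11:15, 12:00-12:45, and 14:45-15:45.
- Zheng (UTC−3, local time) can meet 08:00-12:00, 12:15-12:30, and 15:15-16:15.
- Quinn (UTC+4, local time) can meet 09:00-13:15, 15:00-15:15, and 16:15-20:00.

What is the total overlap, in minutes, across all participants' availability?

0 minutes

Beatriz → UTC: 03:00–06:15, 07:00–07:45, 09:45–10:45.
Zheng → UTC: 11:00–15:00, 15:15–15:30, 18:15–19:15.
Quinn → UTC: 05:00–09:15, 11:00–11:15, 12:15–16:00.
Beatriz ∩ Zheng: (none).
Beatriz ∩ Zheng ∩ Quinn: (none).
Total common minutes: 0.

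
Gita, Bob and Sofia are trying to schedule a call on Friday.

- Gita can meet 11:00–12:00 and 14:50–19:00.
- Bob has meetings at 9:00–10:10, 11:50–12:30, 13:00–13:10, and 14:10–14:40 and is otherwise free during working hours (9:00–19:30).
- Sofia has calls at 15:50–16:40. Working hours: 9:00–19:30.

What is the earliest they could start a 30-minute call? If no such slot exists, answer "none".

11:00

Bob free within 09:00–19:30: 10:10–11:50, 12:30–13:00, 13:10–14:10, 14:40–19:30.
Sofia free within 09:00–19:30: 09:00–15:50, 16:40–19:30.
Gita ∩ Bob: 11:00–11:50, 14:50–19:00.
Gita ∩ Bob ∩ Sofia: 11:00–11:50, 14:50–15:50, 16:40–19:00.
Windows ≥ 30 min: 11:00–11:50, 14:50–15:50, 16:40–19:00.
Earliest such window starts at 11:00.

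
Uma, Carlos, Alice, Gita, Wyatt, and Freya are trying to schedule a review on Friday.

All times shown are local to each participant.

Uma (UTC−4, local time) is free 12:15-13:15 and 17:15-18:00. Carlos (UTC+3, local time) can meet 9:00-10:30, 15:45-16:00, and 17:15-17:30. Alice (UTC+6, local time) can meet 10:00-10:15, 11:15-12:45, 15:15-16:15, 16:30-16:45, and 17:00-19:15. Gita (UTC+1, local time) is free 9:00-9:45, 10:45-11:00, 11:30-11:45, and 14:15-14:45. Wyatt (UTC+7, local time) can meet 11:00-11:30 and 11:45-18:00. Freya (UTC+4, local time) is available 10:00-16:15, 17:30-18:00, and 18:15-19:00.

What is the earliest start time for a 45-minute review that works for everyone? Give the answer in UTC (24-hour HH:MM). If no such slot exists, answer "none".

Uma → UTC: 16:15–17:15, 21:15–22:00.
Carlos → UTC: 06:00–07:30, 12:45–13:00, 14:15–14:30.
Alice → UTC: 04:00–04:15, 05:15–06:45, 09:15–10:15, 10:30–10:45, 11:00–13:15.
Gita → UTC: 08:00–08:45, 09:45–10:00, 10:30–10:45, 13:15–13:45.
Wyatt → UTC: 04:00–04:30, 04:45–11:00.
Freya → UTC: 06:00–12:15, 13:30–14:00, 14:15–15:00.
Uma ∩ Carlos: (none).
Uma ∩ Carlos ∩ Alice: (none).
Uma ∩ Carlos ∩ Alice ∩ Gita: (none).
Uma ∩ Carlos ∩ Alice ∩ Gita ∩ Wyatt: (none).
Uma ∩ Carlos ∩ Alice ∩ Gita ∩ Wyatt ∩ Freya: (none).
Windows ≥ 45 min: (none).

none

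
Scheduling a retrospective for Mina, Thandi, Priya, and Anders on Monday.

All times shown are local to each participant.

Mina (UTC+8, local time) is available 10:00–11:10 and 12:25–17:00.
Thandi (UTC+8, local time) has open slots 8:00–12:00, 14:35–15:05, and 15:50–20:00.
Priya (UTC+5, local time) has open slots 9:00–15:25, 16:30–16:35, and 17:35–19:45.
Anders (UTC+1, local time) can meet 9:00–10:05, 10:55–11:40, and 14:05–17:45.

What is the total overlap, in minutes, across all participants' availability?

Mina → UTC: 02:00–03:10, 04:25–09:00.
Thandi → UTC: 00:00–04:00, 06:35–07:05, 07:50–12:00.
Priya → UTC: 04:00–10:25, 11:30–11:35, 12:35–14:45.
Anders → UTC: 08:00–09:05, 09:55–10:40, 13:05–16:45.
Mina ∩ Thandi: 02:00–03:10, 06:35–07:05, 07:50–09:00.
Mina ∩ Thandi ∩ Priya: 06:35–07:05, 07:50–09:00.
Mina ∩ Thandi ∩ Priya ∩ Anders: 08:00–09:00.
Total common minutes: 60.

60 minutes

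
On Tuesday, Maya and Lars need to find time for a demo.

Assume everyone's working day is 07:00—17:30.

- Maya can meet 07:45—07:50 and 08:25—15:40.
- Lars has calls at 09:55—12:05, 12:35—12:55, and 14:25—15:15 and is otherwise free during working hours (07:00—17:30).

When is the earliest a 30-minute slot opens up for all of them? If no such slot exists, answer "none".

Lars free within 07:00–17:30: 07:00–09:55, 12:05–12:35, 12:55–14:25, 15:15–17:30.
Maya ∩ Lars: 07:45–07:50, 08:25–09:55, 12:05–12:35, 12:55–14:25, 15:15–15:40.
Windows ≥ 30 min: 08:25–09:55, 12:05–12:35, 12:55–14:25.
Earliest such window starts at 08:25.

08:25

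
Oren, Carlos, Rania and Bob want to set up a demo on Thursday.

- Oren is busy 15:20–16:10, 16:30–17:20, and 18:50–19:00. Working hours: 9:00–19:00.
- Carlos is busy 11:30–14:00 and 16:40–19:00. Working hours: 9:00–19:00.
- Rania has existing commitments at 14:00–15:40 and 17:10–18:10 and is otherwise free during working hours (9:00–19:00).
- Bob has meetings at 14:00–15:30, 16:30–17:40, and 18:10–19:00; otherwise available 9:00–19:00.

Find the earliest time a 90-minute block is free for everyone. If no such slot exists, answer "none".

Oren free within 09:00–19:00: 09:00–15:20, 16:10–16:30, 17:20–18:50.
Carlos free within 09:00–19:00: 09:00–11:30, 14:00–16:40.
Rania free within 09:00–19:00: 09:00–14:00, 15:40–17:10, 18:10–19:00.
Bob free within 09:00–19:00: 09:00–14:00, 15:30–16:30, 17:40–18:10.
Oren ∩ Carlos: 09:00–11:30, 14:00–15:20, 16:10–16:30.
Oren ∩ Carlos ∩ Rania: 09:00–11:30, 16:10–16:30.
Oren ∩ Carlos ∩ Rania ∩ Bob: 09:00–11:30, 16:10–16:30.
Windows ≥ 90 min: 09:00–11:30.
Earliest such window starts at 09:00.

09:00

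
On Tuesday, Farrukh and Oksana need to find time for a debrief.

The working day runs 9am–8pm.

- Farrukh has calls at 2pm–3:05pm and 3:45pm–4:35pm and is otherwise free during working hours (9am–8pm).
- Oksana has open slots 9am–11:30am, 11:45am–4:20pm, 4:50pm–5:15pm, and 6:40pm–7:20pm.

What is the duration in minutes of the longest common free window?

150 minutes

Farrukh free within 09:00–20:00: 09:00–14:00, 15:05–15:45, 16:35–20:00.
Farrukh ∩ Oksana: 09:00–11:30, 11:45–14:00, 15:05–15:45, 16:50–17:15, 18:40–19:20.
Common window lengths: 150, 135, 40, 25, 40 min; longest is 150.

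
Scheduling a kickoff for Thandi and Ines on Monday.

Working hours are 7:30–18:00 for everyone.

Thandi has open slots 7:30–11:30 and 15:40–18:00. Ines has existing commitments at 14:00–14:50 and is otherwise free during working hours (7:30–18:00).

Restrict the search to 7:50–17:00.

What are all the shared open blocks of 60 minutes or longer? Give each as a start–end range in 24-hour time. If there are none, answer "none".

Ines free within 07:30–18:00: 07:30–14:00, 14:50–18:00.
Thandi ∩ Ines: 07:30–11:30, 15:40–18:00.
Restricted to 07:50–17:00: 07:50–11:30, 15:40–17:00.
Windows ≥ 60 min: 07:50–11:30, 15:40–17:00.

07:50–11:30, 15:40–17:00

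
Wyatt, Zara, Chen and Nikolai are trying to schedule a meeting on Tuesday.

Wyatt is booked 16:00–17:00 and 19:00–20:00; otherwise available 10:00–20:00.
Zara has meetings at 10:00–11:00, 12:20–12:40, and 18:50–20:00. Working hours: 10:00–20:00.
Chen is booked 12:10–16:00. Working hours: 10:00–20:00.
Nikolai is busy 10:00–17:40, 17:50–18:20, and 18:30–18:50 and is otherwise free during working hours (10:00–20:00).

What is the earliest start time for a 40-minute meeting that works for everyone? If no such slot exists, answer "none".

Wyatt free within 10:00–20:00: 10:00–16:00, 17:00–19:00.
Zara free within 10:00–20:00: 11:00–12:20, 12:40–18:50.
Chen free within 10:00–20:00: 10:00–12:10, 16:00–20:00.
Nikolai free within 10:00–20:00: 17:40–17:50, 18:20–18:30, 18:50–20:00.
Wyatt ∩ Zara: 11:00–12:20, 12:40–16:00, 17:00–18:50.
Wyatt ∩ Zara ∩ Chen: 11:00–12:10, 17:00–18:50.
Wyatt ∩ Zara ∩ Chen ∩ Nikolai: 17:40–17:50, 18:20–18:30.
Windows ≥ 40 min: (none).

none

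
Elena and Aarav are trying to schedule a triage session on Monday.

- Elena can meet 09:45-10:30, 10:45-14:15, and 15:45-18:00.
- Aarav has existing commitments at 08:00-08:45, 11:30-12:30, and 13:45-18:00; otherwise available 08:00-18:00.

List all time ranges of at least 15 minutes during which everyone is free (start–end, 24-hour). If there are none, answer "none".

Aarav free within 08:00–18:00: 08:45–11:30, 12:30–13:45.
Elena ∩ Aarav: 09:45–10:30, 10:45–11:30, 12:30–13:45.
Windows ≥ 15 min: 09:45–10:30, 10:45–11:30, 12:30–13:45.

09:45–10:30, 10:45–11:30, 12:30–13:45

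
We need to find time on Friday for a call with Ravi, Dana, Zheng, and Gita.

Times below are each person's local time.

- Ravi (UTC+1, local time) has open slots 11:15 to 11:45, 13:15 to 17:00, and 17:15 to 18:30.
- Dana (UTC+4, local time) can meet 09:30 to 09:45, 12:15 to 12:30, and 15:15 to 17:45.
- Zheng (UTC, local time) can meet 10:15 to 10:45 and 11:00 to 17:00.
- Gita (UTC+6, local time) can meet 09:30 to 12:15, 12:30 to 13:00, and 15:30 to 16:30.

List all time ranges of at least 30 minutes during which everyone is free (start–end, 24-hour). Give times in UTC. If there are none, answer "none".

none

Ravi → UTC: 10:15–10:45, 12:15–16:00, 16:15–17:30.
Dana → UTC: 05:30–05:45, 08:15–08:30, 11:15–13:45.
Zheng → UTC: 10:15–10:45, 11:00–17:00.
Gita → UTC: 03:30–06:15, 06:30–07:00, 09:30–10:30.
Ravi ∩ Dana: 12:15–13:45.
Ravi ∩ Dana ∩ Zheng: 12:15–13:45.
Ravi ∩ Dana ∩ Zheng ∩ Gita: (none).
Windows ≥ 30 min: (none).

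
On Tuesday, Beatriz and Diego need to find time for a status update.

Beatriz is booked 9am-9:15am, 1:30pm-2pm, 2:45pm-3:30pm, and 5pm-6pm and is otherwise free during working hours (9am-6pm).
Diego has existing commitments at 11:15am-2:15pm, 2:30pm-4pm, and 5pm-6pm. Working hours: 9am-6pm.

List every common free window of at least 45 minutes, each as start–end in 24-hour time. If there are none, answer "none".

09:15–11:15, 16:00–17:00

Beatriz free within 09:00–18:00: 09:15–13:30, 14:00–14:45, 15:30–17:00.
Diego free within 09:00–18:00: 09:00–11:15, 14:15–14:30, 16:00–17:00.
Beatriz ∩ Diego: 09:15–11:15, 14:15–14:30, 16:00–17:00.
Windows ≥ 45 min: 09:15–11:15, 16:00–17:00.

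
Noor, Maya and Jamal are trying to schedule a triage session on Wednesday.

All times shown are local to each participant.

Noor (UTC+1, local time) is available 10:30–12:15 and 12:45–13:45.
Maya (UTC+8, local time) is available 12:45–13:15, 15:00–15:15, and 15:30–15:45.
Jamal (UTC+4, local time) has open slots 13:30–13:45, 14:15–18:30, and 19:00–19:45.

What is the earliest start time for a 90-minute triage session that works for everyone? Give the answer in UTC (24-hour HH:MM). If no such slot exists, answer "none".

none

Noor → UTC: 09:30–11:15, 11:45–12:45.
Maya → UTC: 04:45–05:15, 07:00–07:15, 07:30–07:45.
Jamal → UTC: 09:30–09:45, 10:15–14:30, 15:00–15:45.
Noor ∩ Maya: (none).
Noor ∩ Maya ∩ Jamal: (none).
Windows ≥ 90 min: (none).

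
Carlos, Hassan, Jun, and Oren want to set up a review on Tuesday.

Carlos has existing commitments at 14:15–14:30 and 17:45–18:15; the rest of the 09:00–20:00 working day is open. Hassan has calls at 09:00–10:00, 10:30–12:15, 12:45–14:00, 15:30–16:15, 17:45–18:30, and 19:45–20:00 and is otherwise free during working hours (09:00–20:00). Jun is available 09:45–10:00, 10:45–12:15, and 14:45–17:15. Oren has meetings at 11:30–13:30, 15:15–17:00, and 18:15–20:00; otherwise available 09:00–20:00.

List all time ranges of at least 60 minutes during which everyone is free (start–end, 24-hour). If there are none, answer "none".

none

Carlos free within 09:00–20:00: 09:00–14:15, 14:30–17:45, 18:15–20:00.
Hassan free within 09:00–20:00: 10:00–10:30, 12:15–12:45, 14:00–15:30, 16:15–17:45, 18:30–19:45.
Oren free within 09:00–20:00: 09:00–11:30, 13:30–15:15, 17:00–18:15.
Carlos ∩ Hassan: 10:00–10:30, 12:15–12:45, 14:00–14:15, 14:30–15:30, 16:15–17:45, 18:30–19:45.
Carlos ∩ Hassan ∩ Jun: 14:45–15:30, 16:15–17:15.
Carlos ∩ Hassan ∩ Jun ∩ Oren: 14:45–15:15, 17:00–17:15.
Windows ≥ 60 min: (none).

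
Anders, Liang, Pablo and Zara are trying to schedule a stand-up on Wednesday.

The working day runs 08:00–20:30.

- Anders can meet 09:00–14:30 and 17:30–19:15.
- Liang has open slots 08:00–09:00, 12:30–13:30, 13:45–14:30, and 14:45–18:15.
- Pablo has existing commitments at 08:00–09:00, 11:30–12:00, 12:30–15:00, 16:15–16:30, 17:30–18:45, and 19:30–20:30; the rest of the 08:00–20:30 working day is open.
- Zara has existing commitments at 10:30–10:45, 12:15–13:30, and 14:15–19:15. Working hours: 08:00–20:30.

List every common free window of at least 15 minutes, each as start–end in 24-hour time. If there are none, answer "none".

Pablo free within 08:00–20:30: 09:00–11:30, 12:00–12:30, 15:00–16:15, 16:30–17:30, 18:45–19:30.
Zara free within 08:00–20:30: 08:00–10:30, 10:45–12:15, 13:30–14:15, 19:15–20:30.
Anders ∩ Liang: 12:30–13:30, 13:45–14:30, 17:30–18:15.
Anders ∩ Liang ∩ Pablo: (none).
Anders ∩ Liang ∩ Pablo ∩ Zara: (none).
Windows ≥ 15 min: (none).

none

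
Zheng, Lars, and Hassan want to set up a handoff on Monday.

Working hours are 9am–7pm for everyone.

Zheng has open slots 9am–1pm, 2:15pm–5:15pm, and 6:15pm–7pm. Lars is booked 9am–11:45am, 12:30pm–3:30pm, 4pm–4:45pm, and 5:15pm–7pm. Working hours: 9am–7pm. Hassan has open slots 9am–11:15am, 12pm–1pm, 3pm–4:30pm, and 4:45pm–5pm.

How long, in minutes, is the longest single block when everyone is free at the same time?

Lars free within 09:00–19:00: 11:45–12:30, 15:30–16:00, 16:45–17:15.
Zheng ∩ Lars: 11:45–12:30, 15:30–16:00, 16:45–17:15.
Zheng ∩ Lars ∩ Hassan: 12:00–12:30, 15:30–16:00, 16:45–17:00.
Common window lengths: 30, 30, 15 min; longest is 30.

30 minutes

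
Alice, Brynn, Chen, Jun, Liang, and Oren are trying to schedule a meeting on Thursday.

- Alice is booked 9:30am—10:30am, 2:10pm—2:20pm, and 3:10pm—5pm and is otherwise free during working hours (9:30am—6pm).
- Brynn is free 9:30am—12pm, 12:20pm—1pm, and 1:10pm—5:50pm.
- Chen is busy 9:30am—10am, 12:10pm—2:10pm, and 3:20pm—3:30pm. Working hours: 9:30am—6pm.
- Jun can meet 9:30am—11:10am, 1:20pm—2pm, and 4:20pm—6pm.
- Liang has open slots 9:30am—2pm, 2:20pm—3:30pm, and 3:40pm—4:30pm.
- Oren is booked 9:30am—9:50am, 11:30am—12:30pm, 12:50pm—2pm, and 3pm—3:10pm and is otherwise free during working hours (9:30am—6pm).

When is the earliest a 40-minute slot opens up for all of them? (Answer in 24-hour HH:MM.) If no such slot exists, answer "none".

10:30

Alice free within 09:30–18:00: 10:30–14:10, 14:20–15:10, 17:00–18:00.
Chen free within 09:30–18:00: 10:00–12:10, 14:10–15:20, 15:30–18:00.
Oren free within 09:30–18:00: 09:50–11:30, 12:30–12:50, 14:00–15:00, 15:10–18:00.
Alice ∩ Brynn: 10:30–12:00, 12:20–13:00, 13:10–14:10, 14:20–15:10, 17:00–17:50.
Alice ∩ Brynn ∩ Chen: 10:30–12:00, 14:20–15:10, 17:00–17:50.
Alice ∩ Brynn ∩ Chen ∩ Jun: 10:30–11:10, 17:00–17:50.
Alice ∩ Brynn ∩ Chen ∩ Jun ∩ Liang: 10:30–11:10.
Alice ∩ Brynn ∩ Chen ∩ Jun ∩ Liang ∩ Oren: 10:30–11:10.
Windows ≥ 40 min: 10:30–11:10.
Earliest such window starts at 10:30.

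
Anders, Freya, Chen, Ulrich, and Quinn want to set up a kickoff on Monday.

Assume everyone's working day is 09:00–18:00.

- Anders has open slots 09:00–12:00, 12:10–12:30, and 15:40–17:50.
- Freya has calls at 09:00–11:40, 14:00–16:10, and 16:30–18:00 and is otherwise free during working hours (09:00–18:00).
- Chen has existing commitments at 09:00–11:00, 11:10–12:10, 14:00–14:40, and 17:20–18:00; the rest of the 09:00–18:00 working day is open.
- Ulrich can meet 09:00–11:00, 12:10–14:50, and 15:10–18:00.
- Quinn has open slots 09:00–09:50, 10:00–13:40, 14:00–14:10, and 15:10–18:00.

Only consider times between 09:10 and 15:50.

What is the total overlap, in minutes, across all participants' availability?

Freya free within 09:00–18:00: 11:40–14:00, 16:10–16:30.
Chen free within 09:00–18:00: 11:00–11:10, 12:10–14:00, 14:40–17:20.
Anders ∩ Freya: 11:40–12:00, 12:10–12:30, 16:10–16:30.
Anders ∩ Freya ∩ Chen: 12:10–12:30, 16:10–16:30.
Anders ∩ Freya ∩ Chen ∩ Ulrich: 12:10–12:30, 16:10–16:30.
Anders ∩ Freya ∩ Chen ∩ Ulrich ∩ Quinn: 12:10–12:30, 16:10–16:30.
Restricted to 09:10–15:50: 12:10–12:30.
Total common minutes: 20.

20 minutes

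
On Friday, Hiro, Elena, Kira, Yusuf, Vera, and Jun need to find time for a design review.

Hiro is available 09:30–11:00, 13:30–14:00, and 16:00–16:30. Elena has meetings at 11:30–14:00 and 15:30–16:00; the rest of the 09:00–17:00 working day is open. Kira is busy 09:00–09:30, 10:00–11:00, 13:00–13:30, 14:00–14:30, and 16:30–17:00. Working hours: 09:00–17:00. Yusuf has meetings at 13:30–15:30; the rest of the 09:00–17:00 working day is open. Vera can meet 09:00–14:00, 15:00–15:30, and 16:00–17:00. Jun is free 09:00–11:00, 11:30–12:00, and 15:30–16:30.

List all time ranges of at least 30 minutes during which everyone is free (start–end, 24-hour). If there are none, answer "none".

09:30–10:00, 16:00–16:30

Elena free within 09:00–17:00: 09:00–11:30, 14:00–15:30, 16:00–17:00.
Kira free within 09:00–17:00: 09:30–10:00, 11:00–13:00, 13:30–14:00, 14:30–16:30.
Yusuf free within 09:00–17:00: 09:00–13:30, 15:30–17:00.
Hiro ∩ Elena: 09:30–11:00, 16:00–16:30.
Hiro ∩ Elena ∩ Kira: 09:30–10:00, 16:00–16:30.
Hiro ∩ Elena ∩ Kira ∩ Yusuf: 09:30–10:00, 16:00–16:30.
Hiro ∩ Elena ∩ Kira ∩ Yusuf ∩ Vera: 09:30–10:00, 16:00–16:30.
Hiro ∩ Elena ∩ Kira ∩ Yusuf ∩ Vera ∩ Jun: 09:30–10:00, 16:00–16:30.
Windows ≥ 30 min: 09:30–10:00, 16:00–16:30.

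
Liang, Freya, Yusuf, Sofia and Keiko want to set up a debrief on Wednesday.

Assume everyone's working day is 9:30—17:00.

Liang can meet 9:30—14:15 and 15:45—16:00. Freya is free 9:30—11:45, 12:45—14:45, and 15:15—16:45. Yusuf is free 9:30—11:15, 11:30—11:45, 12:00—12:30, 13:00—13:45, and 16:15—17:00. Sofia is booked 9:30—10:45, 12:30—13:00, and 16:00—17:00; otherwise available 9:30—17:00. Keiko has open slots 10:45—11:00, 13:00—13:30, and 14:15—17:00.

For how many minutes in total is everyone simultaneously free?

45 minutes

Sofia free within 09:30–17:00: 10:45–12:30, 13:00–16:00.
Liang ∩ Freya: 09:30–11:45, 12:45–14:15, 15:45–16:00.
Liang ∩ Freya ∩ Yusuf: 09:30–11:15, 11:30–11:45, 13:00–13:45.
Liang ∩ Freya ∩ Yusuf ∩ Sofia: 10:45–11:15, 11:30–11:45, 13:00–13:45.
Liang ∩ Freya ∩ Yusuf ∩ Sofia ∩ Keiko: 10:45–11:00, 13:00–13:30.
Total common minutes: 15 + 30 = 45.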